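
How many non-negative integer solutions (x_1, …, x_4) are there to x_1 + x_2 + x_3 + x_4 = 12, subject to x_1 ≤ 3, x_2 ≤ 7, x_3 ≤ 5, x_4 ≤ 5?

109

Without the upper bounds there are C(15,3) = 455 ways to split 12 among 4 variables.
Subtract solutions that violate a single cap (substitute x_i' = x_i − (cap_i+1)): x_1 ≥ 4 gives C(11,3) = 165; x_2 ≥ 8 gives C(7,3) = 35; x_3 ≥ 6 gives C(9,3) = 84; x_4 ≥ 6 gives C(9,3) = 84. Together 368.
Add back pairs where two caps are both exceeded: 1 + 10 + 10 + 0 + 0 + 1 = 22.
By inclusion–exclusion the count is 455 − 368 + 22 = 109.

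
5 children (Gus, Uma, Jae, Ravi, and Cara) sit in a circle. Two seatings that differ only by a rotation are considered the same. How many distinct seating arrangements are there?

Fix one person's seat to break rotational symmetry; the remaining 4 people can be arranged in (4)! = 24 ways.

24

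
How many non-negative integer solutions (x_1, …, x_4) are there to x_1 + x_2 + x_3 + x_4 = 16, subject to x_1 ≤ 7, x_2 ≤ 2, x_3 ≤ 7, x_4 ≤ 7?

By stars and bars, unrestricted non-negative solutions to x_1+…+x_4 = 16 number C(16+3,3) = 969.
Subtract solutions that violate a single cap (substitute x_i' = x_i − (cap_i+1)): x_1 ≥ 8 gives C(11,3) = 165; x_2 ≥ 3 gives C(16,3) = 560; x_3 ≥ 8 gives C(11,3) = 165; x_4 ≥ 8 gives C(11,3) = 165. Together 1055.
Add back pairs where two caps are both exceeded: 56 + 1 + 1 + 56 + 56 + 1 = 171.
By inclusion–exclusion the count is 969 − 1055 + 171 = 85.

85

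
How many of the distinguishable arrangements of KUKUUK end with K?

Fix K in the last position and arrange the remaining 5 letters.
Those 5 letters have K appearing twice and U appearing 3 times, giving (5)!/(3!·2!) = 10.

10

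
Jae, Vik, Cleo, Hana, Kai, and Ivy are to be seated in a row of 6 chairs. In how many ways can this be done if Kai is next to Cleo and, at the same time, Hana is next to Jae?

Treat {Kai,Cleo} as one block (2 orders) and {Hana,Jae} as another (2 orders).
That leaves 4 units to arrange: 2 × 2 × 4! = 4 × 24 = 96.

96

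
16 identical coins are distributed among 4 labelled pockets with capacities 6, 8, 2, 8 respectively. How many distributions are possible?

Without the upper bounds there are C(19,3) = 969 ways to split 16 among 4 pockets.
Subtract solutions that violate a single cap (substitute x_i' = x_i − (cap_i+1)): x_1 ≥ 7 gives C(12,3) = 220; x_2 ≥ 9 gives C(10,3) = 120; x_3 ≥ 3 gives C(16,3) = 560; x_4 ≥ 9 gives C(10,3) = 120. Together 1020.
Add back pairs where two caps are both exceeded: 1 + 84 + 1 + 35 + 0 + 35 = 156.
By inclusion–exclusion the count is 969 − 1020 + 156 = 105.

105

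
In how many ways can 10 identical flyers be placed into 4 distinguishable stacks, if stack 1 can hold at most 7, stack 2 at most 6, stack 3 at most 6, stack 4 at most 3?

Ignoring the caps, the number of non-negative solutions to x_1+…+x_4 = 10 is C(13,3) = 286.
Subtract solutions that violate a single cap (substitute x_i' = x_i − (cap_i+1)): x_1 ≥ 8 gives C(5,3) = 10; x_2 ≥ 7 gives C(6,3) = 20; x_3 ≥ 7 gives C(6,3) = 20; x_4 ≥ 4 gives C(9,3) = 84. Together 134.
No two caps can be exceeded simultaneously, so the pair terms are all 0.
By inclusion–exclusion the count is 286 − 134 + 0 = 152.

152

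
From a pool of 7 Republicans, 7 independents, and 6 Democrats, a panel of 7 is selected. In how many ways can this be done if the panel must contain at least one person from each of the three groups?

70658

Total 7-person selections from all 20: C(20,7) = 77520.
Subtract selections that omit an entire group: no Republicans → C(13,7) = 1716; no independents → C(13,7) = 1716; no Democrats → C(14,7) = 3432.
Add back selections omitting two groups (i.e. drawn from a single group): C(7,7) + C(7,7) + C(6,7) = 2.
By inclusion–exclusion: 77520 − 6864 + 2 = 70658.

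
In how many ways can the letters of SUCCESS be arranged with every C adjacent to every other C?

120

Treat the 2 copies of C as a single block. The multiset to arrange is then {CC, E, S, S, S, U}, 6 items in all.
That gives (6)!/(3!) = 120 arrangements.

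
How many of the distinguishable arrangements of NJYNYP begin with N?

60

With the first slot taken by N, it remains to arrange the other 5 letters (JYNYP).
Those 5 letters have Y appearing twice, giving (5)!/(2!) = 60.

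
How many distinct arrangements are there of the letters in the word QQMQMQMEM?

630

The 9 letters of QQMQMQMEM have repeats: M appearing 4 times and Q appearing 4 times.
So there are 9! / (4!·4!) = 630 distinguishable arrangements.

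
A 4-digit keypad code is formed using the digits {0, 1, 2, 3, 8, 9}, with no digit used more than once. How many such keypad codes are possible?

With no repetition, fill the 4 digits in order: 6 choices, then 5, down to 3.
That product is 6 × 5 × 4 × 3 = 360.

360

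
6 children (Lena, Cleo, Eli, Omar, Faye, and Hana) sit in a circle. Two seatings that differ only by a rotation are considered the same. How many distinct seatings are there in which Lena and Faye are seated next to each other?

48

Glue Lena and Faye into a block (2 internal orders). Seating 5 units around a circle gives (4)! arrangements.
So 2 × (4)! = 2 × 24 = 48.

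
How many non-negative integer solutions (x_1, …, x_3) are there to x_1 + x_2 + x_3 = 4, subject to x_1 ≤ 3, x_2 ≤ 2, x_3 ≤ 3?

10

Ignoring the caps, the number of non-negative solutions to x_1+…+x_3 = 4 is C(6,2) = 15.
Subtract solutions that violate a single cap (substitute x_i' = x_i − (cap_i+1)): x_1 ≥ 4 gives C(2,2) = 1; x_2 ≥ 3 gives C(3,2) = 3; x_3 ≥ 4 gives C(2,2) = 1. Together 5.
No two caps can be exceeded simultaneously, so the pair terms are all 0.
By inclusion–exclusion the count is 15 − 5 + 0 = 10.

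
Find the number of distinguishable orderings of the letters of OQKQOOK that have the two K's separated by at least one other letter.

There are 7!/(3!·2!·2!) = 210 arrangements of OQKQOOK in total.
Arrangements with the K's together: treat KK as one letter, giving (6)!/(3!·2!) = 60.
Hence 210 − 60 = 150.

150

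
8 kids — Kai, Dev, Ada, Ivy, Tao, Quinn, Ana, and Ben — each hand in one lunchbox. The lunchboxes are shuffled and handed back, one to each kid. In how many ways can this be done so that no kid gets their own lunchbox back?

14833

Count assignments avoiding every fixed point. For any j of the 8 kids fixed to their own lunchbox, the other 8−j can be arranged in (8−j)! ways.
By inclusion–exclusion this is Σ_{j=0}^{8} (−1)^j C(8,j)·(8−j)!.
Computing: 40320 − 40320 + 20160 − 6720 + 1680 − 336 + 56 − 8 + 1 = 14833.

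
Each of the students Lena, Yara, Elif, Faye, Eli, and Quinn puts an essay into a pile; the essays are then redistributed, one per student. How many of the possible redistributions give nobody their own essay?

265

Count assignments avoiding every fixed point. For any j of the 6 students fixed to their own essay, the other 6−j can be arranged in (6−j)! ways.
By inclusion–exclusion this is Σ_{j=0}^{6} (−1)^j C(6,j)·(6−j)!.
Computing: 720 − 720 + 360 − 120 + 30 − 6 + 1 = 265.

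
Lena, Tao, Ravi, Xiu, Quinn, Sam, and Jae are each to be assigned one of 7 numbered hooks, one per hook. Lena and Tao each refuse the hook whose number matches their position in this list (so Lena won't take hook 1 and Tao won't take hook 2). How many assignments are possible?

Let Aᵢ (for i ∈ {1, 2}) be the placements that put person i in their forbidden hook. Any j of these fix j positions, leaving (7−j)! ways to fill the rest, and there are C(2,j) ways to pick which j.
By inclusion–exclusion, the number of valid placements is Σ_{j=0}^{2} (−1)^j C(2,j)·(7−j)!.
Computing: 5040 − 1440 + 120 = 3720.

3720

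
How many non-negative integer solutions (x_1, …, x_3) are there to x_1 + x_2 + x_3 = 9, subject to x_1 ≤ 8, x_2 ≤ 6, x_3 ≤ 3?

Without the upper bounds there are C(11,2) = 55 ways to split 9 among 3 variables.
Subtract solutions that violate a single cap (substitute x_i' = x_i − (cap_i+1)): x_1 ≥ 9 gives C(2,2) = 1; x_2 ≥ 7 gives C(4,2) = 6; x_3 ≥ 4 gives C(7,2) = 21. Together 28.
No two caps can be exceeded simultaneously, so the pair terms are all 0.
By inclusion–exclusion the count is 55 − 28 + 0 = 27.

27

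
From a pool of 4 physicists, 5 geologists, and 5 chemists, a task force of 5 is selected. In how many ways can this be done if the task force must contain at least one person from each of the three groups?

With no constraint there are C(14,5) = 2002 possible selections.
Subtract selections that omit an entire group: no physicists → C(10,5) = 252; no geologists → C(9,5) = 126; no chemists → C(9,5) = 126.
Add back selections omitting two groups (i.e. drawn from a single group): C(4,5) + C(5,5) + C(5,5) = 2.
By inclusion–exclusion: 2002 − 504 + 2 = 1500.

1500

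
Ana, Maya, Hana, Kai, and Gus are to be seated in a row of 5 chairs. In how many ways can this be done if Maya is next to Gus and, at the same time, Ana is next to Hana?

24

Treat {Maya,Gus} as one block (2 orders) and {Ana,Hana} as another (2 orders).
That leaves 3 units to arrange: 2 × 2 × 3! = 4 × 6 = 24.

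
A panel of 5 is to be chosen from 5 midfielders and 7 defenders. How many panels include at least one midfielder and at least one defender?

770

Total 5-person selections from all 12: C(12,5) = 792.
Selections missing a whole group: no midfielders → C(7,5) = 21; no defenders → C(5,5) = 1.
Both groups omitted at once is impossible, so 792 − 22 = 770.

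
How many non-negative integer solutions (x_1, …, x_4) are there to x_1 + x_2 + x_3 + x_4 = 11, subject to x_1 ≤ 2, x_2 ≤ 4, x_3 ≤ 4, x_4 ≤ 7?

56

Ignoring the caps, the number of non-negative solutions to x_1+…+x_4 = 11 is C(14,3) = 364.
Subtract solutions that violate a single cap (substitute x_i' = x_i − (cap_i+1)): x_1 ≥ 3 gives C(11,3) = 165; x_2 ≥ 5 gives C(9,3) = 84; x_3 ≥ 5 gives C(9,3) = 84; x_4 ≥ 8 gives C(6,3) = 20. Together 353.
Add back pairs where two caps are both exceeded: 20 + 20 + 1 + 4 + 0 + 0 = 45.
By inclusion–exclusion the count is 364 − 353 + 45 = 56.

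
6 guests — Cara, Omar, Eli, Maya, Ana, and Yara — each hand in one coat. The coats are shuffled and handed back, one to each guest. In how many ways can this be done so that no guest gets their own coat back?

Let Aᵢ be the assignments in which guest i gets their own coat. We want the size of the complement of A₁∪…∪A_6.
By inclusion–exclusion this is Σ_{j=0}^{6} (−1)^j C(6,j)·(6−j)!.
Computing: 720 − 720 + 360 − 120 + 30 − 6 + 1 = 265.

265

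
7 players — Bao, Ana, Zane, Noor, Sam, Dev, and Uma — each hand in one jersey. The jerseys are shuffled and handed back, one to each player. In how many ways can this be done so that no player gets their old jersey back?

Let Aᵢ be the assignments in which player i gets their old jersey. We want the size of the complement of A₁∪…∪A_7.
By inclusion–exclusion this is Σ_{j=0}^{7} (−1)^j C(7,j)·(7−j)!.
Computing: 5040 − 5040 + 2520 − 840 + 210 − 42 + 7 − 1 = 1854.

1854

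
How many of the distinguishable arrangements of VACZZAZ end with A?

120

With the last slot taken by A, it remains to arrange the other 6 letters (VCZZAZ).
Those 6 letters have Z appearing 3 times, giving (6)!/(3!) = 120.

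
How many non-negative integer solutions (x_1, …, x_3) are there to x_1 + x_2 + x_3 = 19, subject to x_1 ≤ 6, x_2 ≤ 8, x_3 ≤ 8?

10

By stars and bars, unrestricted non-negative solutions to x_1+…+x_3 = 19 number C(19+2,2) = 210.
Subtract solutions that violate a single cap (substitute x_i' = x_i − (cap_i+1)): x_1 ≥ 7 gives C(14,2) = 91; x_2 ≥ 9 gives C(12,2) = 66; x_3 ≥ 9 gives C(12,2) = 66. Together 223.
Add back pairs where two caps are both exceeded: 10 + 10 + 3 = 23.
By inclusion–exclusion the count is 210 − 223 + 23 = 10.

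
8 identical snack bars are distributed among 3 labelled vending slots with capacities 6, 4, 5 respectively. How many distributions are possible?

26

Ignoring the caps, the number of non-negative solutions to x_1+…+x_3 = 8 is C(10,2) = 45.
Subtract solutions that violate a single cap (substitute x_i' = x_i − (cap_i+1)): x_1 ≥ 7 gives C(3,2) = 3; x_2 ≥ 5 gives C(5,2) = 10; x_3 ≥ 6 gives C(4,2) = 6. Together 19.
No two caps can be exceeded simultaneously, so the pair terms are all 0.
By inclusion–exclusion the count is 45 − 19 + 0 = 26.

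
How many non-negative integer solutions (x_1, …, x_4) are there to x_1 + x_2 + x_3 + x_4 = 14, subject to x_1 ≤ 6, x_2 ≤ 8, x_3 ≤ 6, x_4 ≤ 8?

Ignoring the caps, the number of non-negative solutions to x_1+…+x_4 = 14 is C(17,3) = 680.
Subtract solutions that violate a single cap (substitute x_i' = x_i − (cap_i+1)): x_1 ≥ 7 gives C(10,3) = 120; x_2 ≥ 9 gives C(8,3) = 56; x_3 ≥ 7 gives C(10,3) = 120; x_4 ≥ 9 gives C(8,3) = 56. Together 352.
Add back pairs where two caps are both exceeded: 0 + 1 + 0 + 0 + 0 + 0 = 1.
By inclusion–exclusion the count is 680 − 352 + 1 = 329.

329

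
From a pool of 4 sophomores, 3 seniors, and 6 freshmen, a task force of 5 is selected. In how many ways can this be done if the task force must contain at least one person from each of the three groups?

894

With no constraint there are C(13,5) = 1287 possible selections.
Subtract selections that omit an entire group: no sophomores → C(9,5) = 126; no seniors → C(10,5) = 252; no freshmen → C(7,5) = 21.
Add back selections omitting two groups (i.e. drawn from a single group): C(4,5) + C(3,5) + C(6,5) = 6.
By inclusion–exclusion: 1287 − 399 + 6 = 894.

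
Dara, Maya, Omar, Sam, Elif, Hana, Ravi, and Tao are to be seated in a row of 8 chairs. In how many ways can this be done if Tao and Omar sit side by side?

Glue Tao and Omar into one block (2 internal orders), leaving 7 units to arrange in a row.
That gives 2 × 7! = 2 × 5040 = 10080.

10080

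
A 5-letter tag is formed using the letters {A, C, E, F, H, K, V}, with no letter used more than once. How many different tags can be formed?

With no repetition, fill the 5 letters in order: 7 choices, then 6, down to 3.
7 × 6 × 5 × 4 × 3 = 2520.

2520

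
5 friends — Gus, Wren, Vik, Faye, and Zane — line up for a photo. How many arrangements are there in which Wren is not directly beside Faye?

Of the 5! = 120 arrangements, those with Wren and Faye adjacent number 2 × 4! = 48 (treat the pair as a block with 2 internal orders).
Complementary counting: 120 − 48 = 72.

72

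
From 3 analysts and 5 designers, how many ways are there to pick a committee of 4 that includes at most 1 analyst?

Split by how many analysts are chosen (0 through 1).
Sum: C(3,0)·C(5,4) + C(3,1)·C(5,3) = 5 + 30 = 35.

35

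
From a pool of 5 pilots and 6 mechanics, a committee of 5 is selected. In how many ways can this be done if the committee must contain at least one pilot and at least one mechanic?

With no constraint there are C(11,5) = 462 possible selections.
Selections missing a whole group: no pilots → C(6,5) = 6; no mechanics → C(5,5) = 1.
Both groups omitted at once is impossible, so 462 − 7 = 455.

455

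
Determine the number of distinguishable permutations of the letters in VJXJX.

30

VJXJX has 5 letters with J appearing twice and X appearing twice.
So there are 5! / (2!·2!) = 30 distinguishable arrangements.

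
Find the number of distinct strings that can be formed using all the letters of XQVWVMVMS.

30240

XQVWVMVMS has 9 letters with M appearing twice and V appearing 3 times.
The number of distinct arrangements is 9!/(3!·2!) = 362880/12 = 30240.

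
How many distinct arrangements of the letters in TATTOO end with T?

30

Fix T in the last position and arrange the remaining 5 letters.
Those 5 letters have O appearing twice and T appearing twice, giving (5)!/(2!·2!) = 30.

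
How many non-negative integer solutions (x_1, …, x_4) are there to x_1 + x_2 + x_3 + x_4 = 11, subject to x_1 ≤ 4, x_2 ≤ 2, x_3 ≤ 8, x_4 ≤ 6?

94

Ignoring the caps, the number of non-negative solutions to x_1+…+x_4 = 11 is C(14,3) = 364.
Subtract solutions that violate a single cap (substitute x_i' = x_i − (cap_i+1)): x_1 ≥ 5 gives C(9,3) = 84; x_2 ≥ 3 gives C(11,3) = 165; x_3 ≥ 9 gives C(5,3) = 10; x_4 ≥ 7 gives C(7,3) = 35. Together 294.
Add back pairs where two caps are both exceeded: 20 + 0 + 0 + 0 + 4 + 0 = 24.
By inclusion–exclusion the count is 364 − 294 + 24 = 94.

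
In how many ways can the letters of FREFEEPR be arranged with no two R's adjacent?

1260

Total arrangements of FREFEEPR: 8!/(3!·2!·2!) = 1680.
Arrangements with the R's together: treat RR as one letter, giving (7)!/(3!·2!) = 420.
Subtracting, 1680 − 420 = 1260 arrangements keep the R's apart.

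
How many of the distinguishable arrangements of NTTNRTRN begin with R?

140

With the first slot taken by R, it remains to arrange the other 7 letters (NTTNTRN).
Those 7 letters have N appearing 3 times and T appearing 3 times, giving (7)!/(3!·3!) = 140.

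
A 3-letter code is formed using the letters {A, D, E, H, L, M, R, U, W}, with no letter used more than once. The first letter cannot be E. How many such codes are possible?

448

The first letter has 9−1 = 8 choices (anything except E).
The remaining 2 letters are filled from the other 8 symbols without repetition: 8 × 7 = 56.
Total: 8 × 56 = 448.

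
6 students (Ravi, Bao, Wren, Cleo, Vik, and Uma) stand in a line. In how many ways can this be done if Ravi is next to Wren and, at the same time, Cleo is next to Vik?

Treat {Ravi,Wren} as one block (2 orders) and {Cleo,Vik} as another (2 orders).
That leaves 4 units to arrange: 2 × 2 × 4! = 4 × 24 = 96.

96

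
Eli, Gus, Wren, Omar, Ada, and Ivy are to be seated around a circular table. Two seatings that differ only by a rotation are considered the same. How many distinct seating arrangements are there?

Fix one person's seat to break rotational symmetry; the remaining 5 people can be arranged in (5)! = 120 ways.

120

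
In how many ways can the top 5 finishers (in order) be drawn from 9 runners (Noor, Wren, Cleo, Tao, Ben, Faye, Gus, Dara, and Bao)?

There are 9 choices for 1st place, 8 for 2nd, and so on down to 5 for position 5.
That gives 9 × 8 × 7 × 6 × 5 = 15120.

15120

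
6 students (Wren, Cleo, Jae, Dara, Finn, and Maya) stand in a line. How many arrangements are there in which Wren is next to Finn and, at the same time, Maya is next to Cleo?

96

Treat {Wren,Finn} as one block (2 orders) and {Maya,Cleo} as another (2 orders).
That leaves 4 units to arrange: 2 × 2 × 4! = 4 × 24 = 96.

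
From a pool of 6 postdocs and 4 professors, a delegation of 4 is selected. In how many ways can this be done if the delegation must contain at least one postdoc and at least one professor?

194

With no constraint there are C(10,4) = 210 possible selections.
Subtract selections that omit an entire group: no postdocs → C(4,4) = 1; no professors → C(6,4) = 15.
Both groups omitted at once is impossible, so 210 − 16 = 194.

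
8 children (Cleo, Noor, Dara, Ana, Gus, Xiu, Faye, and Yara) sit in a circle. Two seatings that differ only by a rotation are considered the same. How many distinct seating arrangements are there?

Fix one person's seat to break rotational symmetry; the remaining 7 people can be arranged in (7)! = 5040 ways.

5040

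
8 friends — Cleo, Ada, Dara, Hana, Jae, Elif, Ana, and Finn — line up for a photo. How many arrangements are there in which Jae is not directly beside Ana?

Of the 8! = 40320 arrangements, those with Jae and Ana adjacent number 2 × 7! = 10080 (treat the pair as a block with 2 internal orders).
So 40320 − 10080 = 30240 arrangements keep them apart.

30240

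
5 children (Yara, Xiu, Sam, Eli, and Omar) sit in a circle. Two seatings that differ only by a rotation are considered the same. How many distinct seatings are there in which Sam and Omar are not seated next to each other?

All circular seatings of 5 people number (4)! = 24.
Seatings with Sam beside Omar: treat them as a block with 2 internal orders, giving 2 × (3)! = 12.
Subtracting, 24 − 12 = 12.

12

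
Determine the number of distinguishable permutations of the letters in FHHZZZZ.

105

The 7 letters of FHHZZZZ have repeats: H appearing twice and Z appearing 4 times.
So there are 7! / (4!·2!) = 105 distinguishable arrangements.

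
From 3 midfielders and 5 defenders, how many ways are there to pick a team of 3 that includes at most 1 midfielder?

Split by how many midfielders are chosen (0 through 1).
Sum: C(3,0)·C(5,3) + C(3,1)·C(5,2) = 10 + 30 = 40.

40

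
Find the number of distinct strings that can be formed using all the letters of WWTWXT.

Letter multiplicities in WWTWXT: T×2, W×3, X×1.
The number of distinct arrangements is 6!/(3!·2!) = 720/12 = 60.

60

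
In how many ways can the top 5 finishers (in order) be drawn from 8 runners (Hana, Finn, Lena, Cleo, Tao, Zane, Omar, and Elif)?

6720

There are 8 choices for 1st place, 7 for 2nd, and so on down to 4 for position 5.
That gives 8 × 7 × 6 × 5 × 4 = 6720.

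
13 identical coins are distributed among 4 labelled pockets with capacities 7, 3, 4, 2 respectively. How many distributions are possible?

By stars and bars, unrestricted non-negative solutions to x_1+…+x_4 = 13 number C(13+3,3) = 560.
Subtract solutions that violate a single cap (substitute x_i' = x_i − (cap_i+1)): x_1 ≥ 8 gives C(8,3) = 56; x_2 ≥ 4 gives C(12,3) = 220; x_3 ≥ 5 gives C(11,3) = 165; x_4 ≥ 3 gives C(13,3) = 286. Together 727.
Add back pairs where two caps are both exceeded: 4 + 1 + 10 + 35 + 84 + 56 = 190.
Subtract triples: 0 + 0 + 0 + 4 = 4.
By inclusion–exclusion the count is 560 − 727 + 190 − 4 = 19.

19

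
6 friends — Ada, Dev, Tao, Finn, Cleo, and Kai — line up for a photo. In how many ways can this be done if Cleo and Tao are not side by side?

480

Of the 6! = 720 arrangements, those with Cleo and Tao adjacent number 2 × 5! = 240 (treat the pair as a block with 2 internal orders).
So 720 − 240 = 480 arrangements keep them apart.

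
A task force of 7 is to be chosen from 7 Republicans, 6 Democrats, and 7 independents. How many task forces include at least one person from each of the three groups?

With no constraint there are C(20,7) = 77520 possible selections.
Selections missing a whole group: no Republicans → C(13,7) = 1716; no Democrats → C(14,7) = 3432; no independents → C(13,7) = 1716.
Add back selections omitting two groups (i.e. drawn from a single group): C(7,7) + C(6,7) + C(7,7) = 2.
By inclusion–exclusion: 77520 − 6864 + 2 = 70658.

70658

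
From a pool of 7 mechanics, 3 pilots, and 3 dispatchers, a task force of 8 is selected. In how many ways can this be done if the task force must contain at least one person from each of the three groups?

Total 8-person selections from all 13: C(13,8) = 1287.
Subtract selections that omit an entire group: no mechanics → C(6,8) = 0; no pilots → C(10,8) = 45; no dispatchers → C(10,8) = 45.
Add back selections omitting two groups (i.e. drawn from a single group): C(7,8) + C(3,8) + C(3,8) = 0.
By inclusion–exclusion: 1287 − 90 + 0 = 1197.

1197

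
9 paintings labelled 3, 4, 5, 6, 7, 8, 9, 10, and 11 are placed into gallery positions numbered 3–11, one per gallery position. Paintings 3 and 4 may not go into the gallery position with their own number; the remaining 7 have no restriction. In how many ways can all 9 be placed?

287280

Let Aᵢ (for i ∈ {3, 4}) be the placements that put painting i in its forbidden gallery position. Any j of these fix j positions, leaving (9−j)! ways to fill the rest, and there are C(2,j) ways to pick which j.
By inclusion–exclusion, the number of valid placements is Σ_{j=0}^{2} (−1)^j C(2,j)·(9−j)!.
Computing: 362880 − 80640 + 5040 = 287280.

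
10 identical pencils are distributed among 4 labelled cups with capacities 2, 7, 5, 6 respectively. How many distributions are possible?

Ignoring the caps, the number of non-negative solutions to x_1+…+x_4 = 10 is C(13,3) = 286.
Subtract solutions that violate a single cap (substitute x_i' = x_i − (cap_i+1)): x_1 ≥ 3 gives C(10,3) = 120; x_2 ≥ 8 gives C(5,3) = 10; x_3 ≥ 6 gives C(7,3) = 35; x_4 ≥ 7 gives C(6,3) = 20. Together 185.
Add back pairs where two caps are both exceeded: 0 + 4 + 1 + 0 + 0 + 0 = 5.
By inclusion–exclusion the count is 286 − 185 + 5 = 106.

106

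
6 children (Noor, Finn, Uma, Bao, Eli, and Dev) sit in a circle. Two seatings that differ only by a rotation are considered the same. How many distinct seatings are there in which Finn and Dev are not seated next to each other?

All circular seatings of 6 people number (5)! = 120.
Seatings with Finn beside Dev: treat them as a block with 2 internal orders, giving 2 × (4)! = 48.
Subtracting, 120 − 48 = 72.

72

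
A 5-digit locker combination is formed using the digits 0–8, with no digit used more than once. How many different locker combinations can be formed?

15120

This is a permutation of 5 out of 9: P(9,5) = 9!/4!.
9 × 8 × 7 × 6 × 5 = 15120.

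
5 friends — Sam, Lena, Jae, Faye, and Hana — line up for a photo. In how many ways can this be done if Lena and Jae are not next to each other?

There are 5! = 120 arrangements in all. If Lena and Jae are adjacent, merging them into one block gives 2·(4)! = 48 arrangements.
So 120 − 48 = 72 arrangements keep them apart.

72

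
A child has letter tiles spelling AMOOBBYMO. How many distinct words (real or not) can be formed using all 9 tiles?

The 9 letters of AMOOBBYMO have repeats: B appearing twice, M appearing twice, and O appearing 3 times.
The number of distinct arrangements is 9!/(3!·2!·2!) = 362880/24 = 15120.

15120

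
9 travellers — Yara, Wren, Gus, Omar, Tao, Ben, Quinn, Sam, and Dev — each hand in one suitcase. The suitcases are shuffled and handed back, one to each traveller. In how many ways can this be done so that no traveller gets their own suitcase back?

133496

Let Aᵢ be the assignments in which traveller i gets their own suitcase. We want the size of the complement of A₁∪…∪A_9.
By inclusion–exclusion this is Σ_{j=0}^{9} (−1)^j C(9,j)·(9−j)!.
Computing: 362880 − 362880 + 181440 − 60480 + 15120 − 3024 + 504 − 72 + 9 − 1 = 133496.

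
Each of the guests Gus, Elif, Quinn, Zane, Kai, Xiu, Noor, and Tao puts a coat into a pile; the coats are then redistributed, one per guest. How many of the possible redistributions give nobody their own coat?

Let Aᵢ be the assignments in which guest i gets their own coat. We want the size of the complement of A₁∪…∪A_8.
By inclusion–exclusion this is Σ_{j=0}^{8} (−1)^j C(8,j)·(8−j)!.
Computing: 40320 − 40320 + 20160 − 6720 + 1680 − 336 + 56 − 8 + 1 = 14833.

14833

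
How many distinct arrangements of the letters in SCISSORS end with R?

210

Fix R in the last position and arrange the remaining 7 letters.
Those 7 letters have S appearing 4 times, giving (7)!/(4!) = 210.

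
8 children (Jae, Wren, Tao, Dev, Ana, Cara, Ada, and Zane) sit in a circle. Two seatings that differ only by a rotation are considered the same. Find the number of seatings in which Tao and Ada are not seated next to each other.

All circular seatings of 8 people number (7)! = 5040.
Those with Tao next to Ada: fuse the pair into one unit and seat 7 units around a circle — 2·(6)! = 1440.
Subtracting, 5040 − 1440 = 3600.

3600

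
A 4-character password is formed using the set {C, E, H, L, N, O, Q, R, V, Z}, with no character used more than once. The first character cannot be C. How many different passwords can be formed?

4536

The first character has 10−1 = 9 choices (anything except C).
The remaining 3 characters are filled from the other 9 symbols without repetition: 9 × 8 × 7 = 504.
Total: 9 × 504 = 4536.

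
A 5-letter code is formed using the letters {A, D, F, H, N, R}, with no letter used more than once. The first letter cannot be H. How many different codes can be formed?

The first letter has 6−1 = 5 choices (anything except H).
The remaining 4 letters are filled from the other 5 symbols without repetition: 5 × 4 × 3 × 2 = 120.
Total: 5 × 120 = 600.

600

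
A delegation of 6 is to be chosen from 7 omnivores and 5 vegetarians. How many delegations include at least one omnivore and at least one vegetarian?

With no constraint there are C(12,6) = 924 possible selections.
Selections missing a whole group: no omnivores → C(5,6) = 0; no vegetarians → C(7,6) = 7.
Both groups omitted at once is impossible, so 924 − 7 = 917.

917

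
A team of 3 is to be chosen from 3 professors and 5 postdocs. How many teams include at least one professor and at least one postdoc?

With no constraint there are C(8,3) = 56 possible selections.
Selections missing a whole group: no professors → C(5,3) = 10; no postdocs → C(3,3) = 1.
Both groups omitted at once is impossible, so 56 − 11 = 45.

45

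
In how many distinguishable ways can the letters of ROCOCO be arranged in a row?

ROCOCO has 6 letters with C appearing twice and O appearing 3 times.
The number of distinct arrangements is 6!/(3!·2!) = 720/12 = 60.

60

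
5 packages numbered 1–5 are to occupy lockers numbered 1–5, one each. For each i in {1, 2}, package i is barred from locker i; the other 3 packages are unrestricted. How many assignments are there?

78

Let Aᵢ (for i ∈ {1, 2}) be the placements that put package i in its forbidden locker. Any j of these fix j positions, leaving (5−j)! ways to fill the rest, and there are C(2,j) ways to pick which j.
By inclusion–exclusion, the number of valid placements is Σ_{j=0}^{2} (−1)^j C(2,j)·(5−j)!.
Computing: 120 − 48 + 6 = 78.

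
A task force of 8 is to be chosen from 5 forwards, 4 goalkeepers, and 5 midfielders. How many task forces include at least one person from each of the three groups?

2940

Total 8-person selections from all 14: C(14,8) = 3003.
Selections missing a whole group: no forwards → C(9,8) = 9; no goalkeepers → C(10,8) = 45; no midfielders → C(9,8) = 9.
Add back selections omitting two groups (i.e. drawn from a single group): C(5,8) + C(4,8) + C(5,8) = 0.
By inclusion–exclusion: 3003 − 63 + 0 = 2940.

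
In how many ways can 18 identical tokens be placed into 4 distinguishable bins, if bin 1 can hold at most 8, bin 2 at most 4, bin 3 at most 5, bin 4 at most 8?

Without the upper bounds there are C(21,3) = 1330 ways to split 18 among 4 bins.
Subtract solutions that violate a single cap (substitute x_i' = x_i − (cap_i+1)): x_1 ≥ 9 gives C(12,3) = 220; x_2 ≥ 5 gives C(16,3) = 560; x_3 ≥ 6 gives C(15,3) = 455; x_4 ≥ 9 gives C(12,3) = 220. Together 1455.
Add back pairs where two caps are both exceeded: 35 + 20 + 1 + 120 + 35 + 20 = 231.
By inclusion–exclusion the count is 1330 − 1455 + 231 = 106.

106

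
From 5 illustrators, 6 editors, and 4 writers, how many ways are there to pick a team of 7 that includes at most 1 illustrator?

Split by how many illustrators are chosen (0 through 1).
Sum: C(5,0)·C(10,7) + C(5,1)·C(10,6) = 120 + 1050 = 1170.

1170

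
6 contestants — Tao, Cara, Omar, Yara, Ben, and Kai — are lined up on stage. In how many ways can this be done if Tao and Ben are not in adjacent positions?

Of the 6! = 720 arrangements, those with Tao and Ben adjacent number 2 × 5! = 240 (treat the pair as a block with 2 internal orders).
So 720 − 240 = 480 arrangements keep them apart.

480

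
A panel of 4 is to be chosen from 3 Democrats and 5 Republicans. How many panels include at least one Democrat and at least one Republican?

65

Total 4-person selections from all 8: C(8,4) = 70.
Subtract selections that omit an entire group: no Democrats → C(5,4) = 5; no Republicans → C(3,4) = 0.
Both groups omitted at once is impossible, so 70 − 5 = 65.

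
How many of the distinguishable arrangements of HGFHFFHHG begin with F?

With the first slot taken by F, it remains to arrange the other 8 letters (HGHFFHHG).
Those 8 letters have F appearing twice, G appearing twice, and H appearing 4 times, giving (8)!/(4!·2!·2!) = 420.

420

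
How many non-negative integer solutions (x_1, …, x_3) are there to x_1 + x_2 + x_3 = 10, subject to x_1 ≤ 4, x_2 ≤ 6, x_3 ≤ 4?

15

Without the upper bounds there are C(12,2) = 66 ways to split 10 among 3 variables.
Subtract solutions that violate a single cap (substitute x_i' = x_i − (cap_i+1)): x_1 ≥ 5 gives C(7,2) = 21; x_2 ≥ 7 gives C(5,2) = 10; x_3 ≥ 5 gives C(7,2) = 21. Together 52.
Add back pairs where two caps are both exceeded: 0 + 1 + 0 = 1.
By inclusion–exclusion the count is 66 − 52 + 1 = 15.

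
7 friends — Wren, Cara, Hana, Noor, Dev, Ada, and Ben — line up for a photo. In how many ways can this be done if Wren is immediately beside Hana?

1440

Glue Wren and Hana into one block (2 internal orders), leaving 6 units to arrange in a row.
So the count is 2·(6)! = 1440.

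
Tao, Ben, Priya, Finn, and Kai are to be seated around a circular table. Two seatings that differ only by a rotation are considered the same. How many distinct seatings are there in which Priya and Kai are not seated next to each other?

Without the restriction there are (4)! = 24 seatings.
Seatings with Priya beside Kai: treat them as a block with 2 internal orders, giving 2 × (3)! = 12.
Subtracting, 24 − 12 = 12.

12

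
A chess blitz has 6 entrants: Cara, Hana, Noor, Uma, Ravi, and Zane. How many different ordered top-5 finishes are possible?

This is an ordered selection of 5 from 6: P(6,5).
That gives 6 × 5 × 4 × 3 × 2 = 720.

720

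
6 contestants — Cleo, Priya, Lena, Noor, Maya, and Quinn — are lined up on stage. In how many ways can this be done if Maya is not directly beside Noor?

There are 6! = 720 arrangements in all. If Maya and Noor are adjacent, merging them into one block gives 2·(5)! = 240 arrangements.
Complementary counting: 720 − 240 = 480.

480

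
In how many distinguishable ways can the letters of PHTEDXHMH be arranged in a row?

PHTEDXHMH has 9 letters with H appearing 3 times.
Dividing 9! = 362880 by 3! = 6 for the repeated letters gives 60480.

60480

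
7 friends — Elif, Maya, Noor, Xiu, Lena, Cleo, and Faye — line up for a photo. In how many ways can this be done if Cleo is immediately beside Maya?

1440

Place the 5 others and the Cleo-Maya pair as 6 objects in a line; the pair has 2 internal arrangements.
That gives 2 × 6! = 2 × 720 = 1440.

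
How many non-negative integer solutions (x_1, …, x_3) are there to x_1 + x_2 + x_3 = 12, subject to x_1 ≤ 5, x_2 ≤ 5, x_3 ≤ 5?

By stars and bars, unrestricted non-negative solutions to x_1+…+x_3 = 12 number C(12+2,2) = 91.
Subtract solutions that violate a single cap (substitute x_i' = x_i − (cap_i+1)): x_1 ≥ 6 gives C(8,2) = 28; x_2 ≥ 6 gives C(8,2) = 28; x_3 ≥ 6 gives C(8,2) = 28. Together 84.
Add back pairs where two caps are both exceeded: 1 + 1 + 1 = 3.
By inclusion–exclusion the count is 91 − 84 + 3 = 10.

10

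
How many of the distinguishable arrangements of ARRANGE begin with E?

With the first slot taken by E, it remains to arrange the other 6 letters (ARRANG).
Those 6 letters have A appearing twice and R appearing twice, giving (6)!/(2!·2!) = 180.

180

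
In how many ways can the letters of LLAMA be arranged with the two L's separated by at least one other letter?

18

There are 5!/(2!·2!) = 30 arrangements of LLAMA in total.
Arrangements with the L's together: treat LL as one letter, giving (4)!/(2!) = 12.
Subtracting, 30 − 12 = 18 arrangements keep the L's apart.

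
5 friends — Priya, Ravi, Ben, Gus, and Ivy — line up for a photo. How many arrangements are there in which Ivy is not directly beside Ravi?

72

Of the 5! = 120 arrangements, those with Ivy and Ravi adjacent number 2 × 4! = 48 (treat the pair as a block with 2 internal orders).
Complementary counting: 120 − 48 = 72.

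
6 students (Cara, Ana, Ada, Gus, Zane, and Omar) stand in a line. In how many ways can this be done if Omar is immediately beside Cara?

Glue Omar and Cara into one block (2 internal orders), leaving 5 units to arrange in a row.
So the count is 2·(5)! = 240.

240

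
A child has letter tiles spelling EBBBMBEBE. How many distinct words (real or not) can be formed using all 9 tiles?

504

EBBBMBEBE has 9 letters with B appearing 5 times and E appearing 3 times.
So there are 9! / (5!·3!) = 504 distinguishable arrangements.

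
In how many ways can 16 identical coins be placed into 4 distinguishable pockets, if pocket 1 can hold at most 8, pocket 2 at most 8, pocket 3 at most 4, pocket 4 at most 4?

125

Without the upper bounds there are C(19,3) = 969 ways to split 16 among 4 pockets.
Subtract solutions that violate a single cap (substitute x_i' = x_i − (cap_i+1)): x_1 ≥ 9 gives C(10,3) = 120; x_2 ≥ 9 gives C(10,3) = 120; x_3 ≥ 5 gives C(14,3) = 364; x_4 ≥ 5 gives C(14,3) = 364. Together 968.
Add back pairs where two caps are both exceeded: 0 + 10 + 10 + 10 + 10 + 84 = 124.
By inclusion–exclusion the count is 969 − 968 + 124 = 125.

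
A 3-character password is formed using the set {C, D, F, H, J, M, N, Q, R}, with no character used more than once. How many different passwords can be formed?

504

With no repetition, fill the 3 characters in order: 9 choices, then 8, down to 7.
That product is 9 × 8 × 7 = 504.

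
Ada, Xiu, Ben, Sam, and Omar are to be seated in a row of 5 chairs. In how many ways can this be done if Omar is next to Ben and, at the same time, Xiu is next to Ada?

Treat {Omar,Ben} as one block (2 orders) and {Xiu,Ada} as another (2 orders).
That leaves 3 units to arrange: 2 × 2 × 3! = 4 × 6 = 24.

24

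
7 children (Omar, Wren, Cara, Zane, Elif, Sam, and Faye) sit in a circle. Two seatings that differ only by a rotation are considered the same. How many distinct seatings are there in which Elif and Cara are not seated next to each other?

All circular seatings of 7 people number (6)! = 720.
Seatings with Elif beside Cara: treat them as a block with 2 internal orders, giving 2 × (5)! = 240.
Subtracting, 720 − 240 = 480.

480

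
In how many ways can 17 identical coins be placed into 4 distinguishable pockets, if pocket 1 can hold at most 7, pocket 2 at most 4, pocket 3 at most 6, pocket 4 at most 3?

20

Without the upper bounds there are C(20,3) = 1140 ways to split 17 among 4 pockets.
Subtract solutions that violate a single cap (substitute x_i' = x_i − (cap_i+1)): x_1 ≥ 8 gives C(12,3) = 220; x_2 ≥ 5 gives C(15,3) = 455; x_3 ≥ 7 gives C(13,3) = 286; x_4 ≥ 4 gives C(16,3) = 560. Together 1521.
Add back pairs where two caps are both exceeded: 35 + 10 + 56 + 56 + 165 + 84 = 406.
Subtract triples: 0 + 1 + 0 + 4 = 5.
By inclusion–exclusion the count is 1140 − 1521 + 406 − 5 = 20.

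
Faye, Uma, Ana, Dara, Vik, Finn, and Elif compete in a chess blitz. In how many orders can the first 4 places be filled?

840

There are 7 choices for 1st place, 6 for 2nd, and so on down to 4 for position 4.
That gives 7 × 6 × 5 × 4 = 840.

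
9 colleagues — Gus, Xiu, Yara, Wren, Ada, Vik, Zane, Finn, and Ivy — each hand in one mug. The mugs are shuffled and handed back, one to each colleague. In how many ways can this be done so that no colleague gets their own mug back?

133496

Count assignments avoiding every fixed point. For any j of the 9 colleagues fixed to their own mug, the other 9−j can be arranged in (9−j)! ways.
By inclusion–exclusion this is Σ_{j=0}^{9} (−1)^j C(9,j)·(9−j)!.
Computing: 362880 − 362880 + 181440 − 60480 + 15120 − 3024 + 504 − 72 + 9 − 1 = 133496.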